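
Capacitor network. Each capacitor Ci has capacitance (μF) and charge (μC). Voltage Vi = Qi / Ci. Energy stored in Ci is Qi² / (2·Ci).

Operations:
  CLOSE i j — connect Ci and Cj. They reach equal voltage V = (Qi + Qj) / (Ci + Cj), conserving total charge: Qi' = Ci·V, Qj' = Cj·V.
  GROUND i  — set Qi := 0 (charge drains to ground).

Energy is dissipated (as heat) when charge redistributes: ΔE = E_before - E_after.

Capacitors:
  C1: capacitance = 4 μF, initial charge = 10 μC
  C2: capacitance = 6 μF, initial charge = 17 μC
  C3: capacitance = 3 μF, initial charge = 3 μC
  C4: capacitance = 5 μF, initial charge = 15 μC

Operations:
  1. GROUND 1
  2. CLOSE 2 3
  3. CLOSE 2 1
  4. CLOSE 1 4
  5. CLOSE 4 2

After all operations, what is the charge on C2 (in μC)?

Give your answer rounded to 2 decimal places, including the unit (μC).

Answer: 10.53 μC

Derivation:
Initial: C1(4μF, Q=10μC, V=2.50V), C2(6μF, Q=17μC, V=2.83V), C3(3μF, Q=3μC, V=1.00V), C4(5μF, Q=15μC, V=3.00V)
Op 1: GROUND 1: Q1=0; energy lost=12.500
Op 2: CLOSE 2-3: Q_total=20.00, C_total=9.00, V=2.22; Q2=13.33, Q3=6.67; dissipated=3.361
Op 3: CLOSE 2-1: Q_total=13.33, C_total=10.00, V=1.33; Q2=8.00, Q1=5.33; dissipated=5.926
Op 4: CLOSE 1-4: Q_total=20.33, C_total=9.00, V=2.26; Q1=9.04, Q4=11.30; dissipated=3.086
Op 5: CLOSE 4-2: Q_total=19.30, C_total=11.00, V=1.75; Q4=8.77, Q2=10.53; dissipated=1.169
Final charges: Q1=9.04, Q2=10.53, Q3=6.67, Q4=8.77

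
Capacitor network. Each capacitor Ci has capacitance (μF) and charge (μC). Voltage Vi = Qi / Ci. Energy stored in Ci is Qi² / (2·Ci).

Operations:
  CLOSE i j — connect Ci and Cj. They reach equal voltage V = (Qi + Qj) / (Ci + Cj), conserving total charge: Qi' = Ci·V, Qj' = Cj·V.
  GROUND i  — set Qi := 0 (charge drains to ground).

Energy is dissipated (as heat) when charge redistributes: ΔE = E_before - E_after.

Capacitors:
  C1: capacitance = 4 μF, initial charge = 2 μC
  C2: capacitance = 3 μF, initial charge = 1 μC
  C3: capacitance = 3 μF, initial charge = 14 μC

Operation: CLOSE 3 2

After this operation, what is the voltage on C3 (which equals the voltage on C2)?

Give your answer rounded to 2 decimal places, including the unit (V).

Initial: C1(4μF, Q=2μC, V=0.50V), C2(3μF, Q=1μC, V=0.33V), C3(3μF, Q=14μC, V=4.67V)
Op 1: CLOSE 3-2: Q_total=15.00, C_total=6.00, V=2.50; Q3=7.50, Q2=7.50; dissipated=14.083

Answer: 2.50 V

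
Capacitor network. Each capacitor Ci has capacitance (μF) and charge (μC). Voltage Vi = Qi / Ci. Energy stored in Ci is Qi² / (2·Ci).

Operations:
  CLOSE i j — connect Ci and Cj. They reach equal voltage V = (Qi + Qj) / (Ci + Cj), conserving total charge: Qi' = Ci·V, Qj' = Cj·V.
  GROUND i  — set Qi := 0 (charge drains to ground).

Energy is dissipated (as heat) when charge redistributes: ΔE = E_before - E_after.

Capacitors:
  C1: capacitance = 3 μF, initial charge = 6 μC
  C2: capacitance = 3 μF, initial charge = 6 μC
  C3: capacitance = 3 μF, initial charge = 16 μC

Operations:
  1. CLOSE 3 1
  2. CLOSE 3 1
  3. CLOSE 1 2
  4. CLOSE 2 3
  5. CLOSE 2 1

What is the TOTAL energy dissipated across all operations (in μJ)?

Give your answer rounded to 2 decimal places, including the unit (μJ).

Answer: 11.07 μJ

Derivation:
Initial: C1(3μF, Q=6μC, V=2.00V), C2(3μF, Q=6μC, V=2.00V), C3(3μF, Q=16μC, V=5.33V)
Op 1: CLOSE 3-1: Q_total=22.00, C_total=6.00, V=3.67; Q3=11.00, Q1=11.00; dissipated=8.333
Op 2: CLOSE 3-1: Q_total=22.00, C_total=6.00, V=3.67; Q3=11.00, Q1=11.00; dissipated=0.000
Op 3: CLOSE 1-2: Q_total=17.00, C_total=6.00, V=2.83; Q1=8.50, Q2=8.50; dissipated=2.083
Op 4: CLOSE 2-3: Q_total=19.50, C_total=6.00, V=3.25; Q2=9.75, Q3=9.75; dissipated=0.521
Op 5: CLOSE 2-1: Q_total=18.25, C_total=6.00, V=3.04; Q2=9.12, Q1=9.12; dissipated=0.130
Total dissipated: 11.068 μJ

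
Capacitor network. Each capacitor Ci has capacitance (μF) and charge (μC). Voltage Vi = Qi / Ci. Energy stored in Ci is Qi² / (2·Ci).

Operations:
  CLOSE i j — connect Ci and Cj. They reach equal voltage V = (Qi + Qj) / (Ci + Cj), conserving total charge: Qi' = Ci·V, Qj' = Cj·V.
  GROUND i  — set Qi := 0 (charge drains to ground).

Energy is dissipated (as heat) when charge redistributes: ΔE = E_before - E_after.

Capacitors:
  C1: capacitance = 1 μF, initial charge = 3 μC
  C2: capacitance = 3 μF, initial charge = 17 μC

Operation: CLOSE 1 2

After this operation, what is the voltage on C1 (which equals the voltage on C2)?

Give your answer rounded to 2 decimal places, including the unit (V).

Initial: C1(1μF, Q=3μC, V=3.00V), C2(3μF, Q=17μC, V=5.67V)
Op 1: CLOSE 1-2: Q_total=20.00, C_total=4.00, V=5.00; Q1=5.00, Q2=15.00; dissipated=2.667

Answer: 5.00 V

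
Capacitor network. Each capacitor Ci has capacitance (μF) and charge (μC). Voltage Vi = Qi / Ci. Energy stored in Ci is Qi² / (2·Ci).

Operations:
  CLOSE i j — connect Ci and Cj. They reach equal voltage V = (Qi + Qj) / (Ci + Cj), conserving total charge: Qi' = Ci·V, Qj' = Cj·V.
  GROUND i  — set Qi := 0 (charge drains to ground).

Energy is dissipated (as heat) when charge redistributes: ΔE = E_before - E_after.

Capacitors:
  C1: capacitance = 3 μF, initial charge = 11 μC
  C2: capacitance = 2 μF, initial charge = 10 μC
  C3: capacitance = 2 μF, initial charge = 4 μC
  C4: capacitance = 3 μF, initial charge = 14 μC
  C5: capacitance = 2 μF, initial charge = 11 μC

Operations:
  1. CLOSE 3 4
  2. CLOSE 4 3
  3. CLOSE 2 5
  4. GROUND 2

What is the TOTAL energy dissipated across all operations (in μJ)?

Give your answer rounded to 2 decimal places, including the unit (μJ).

Answer: 31.95 μJ

Derivation:
Initial: C1(3μF, Q=11μC, V=3.67V), C2(2μF, Q=10μC, V=5.00V), C3(2μF, Q=4μC, V=2.00V), C4(3μF, Q=14μC, V=4.67V), C5(2μF, Q=11μC, V=5.50V)
Op 1: CLOSE 3-4: Q_total=18.00, C_total=5.00, V=3.60; Q3=7.20, Q4=10.80; dissipated=4.267
Op 2: CLOSE 4-3: Q_total=18.00, C_total=5.00, V=3.60; Q4=10.80, Q3=7.20; dissipated=0.000
Op 3: CLOSE 2-5: Q_total=21.00, C_total=4.00, V=5.25; Q2=10.50, Q5=10.50; dissipated=0.125
Op 4: GROUND 2: Q2=0; energy lost=27.562
Total dissipated: 31.954 μJ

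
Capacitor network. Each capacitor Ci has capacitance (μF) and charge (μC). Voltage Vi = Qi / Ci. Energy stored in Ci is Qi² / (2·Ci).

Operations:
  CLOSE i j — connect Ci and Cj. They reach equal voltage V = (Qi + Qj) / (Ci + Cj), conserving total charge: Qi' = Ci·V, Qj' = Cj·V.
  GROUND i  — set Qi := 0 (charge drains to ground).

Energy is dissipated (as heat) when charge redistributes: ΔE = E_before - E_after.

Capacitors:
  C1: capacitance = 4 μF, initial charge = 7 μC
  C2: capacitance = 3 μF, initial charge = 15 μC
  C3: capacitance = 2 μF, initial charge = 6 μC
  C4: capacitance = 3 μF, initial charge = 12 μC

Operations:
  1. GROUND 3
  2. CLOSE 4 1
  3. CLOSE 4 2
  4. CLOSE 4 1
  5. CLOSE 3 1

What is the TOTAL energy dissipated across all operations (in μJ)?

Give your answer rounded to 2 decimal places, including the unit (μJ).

Initial: C1(4μF, Q=7μC, V=1.75V), C2(3μF, Q=15μC, V=5.00V), C3(2μF, Q=6μC, V=3.00V), C4(3μF, Q=12μC, V=4.00V)
Op 1: GROUND 3: Q3=0; energy lost=9.000
Op 2: CLOSE 4-1: Q_total=19.00, C_total=7.00, V=2.71; Q4=8.14, Q1=10.86; dissipated=4.339
Op 3: CLOSE 4-2: Q_total=23.14, C_total=6.00, V=3.86; Q4=11.57, Q2=11.57; dissipated=3.918
Op 4: CLOSE 4-1: Q_total=22.43, C_total=7.00, V=3.20; Q4=9.61, Q1=12.82; dissipated=1.120
Op 5: CLOSE 3-1: Q_total=12.82, C_total=6.00, V=2.14; Q3=4.27, Q1=8.54; dissipated=6.844
Total dissipated: 25.221 μJ

Answer: 25.22 μJ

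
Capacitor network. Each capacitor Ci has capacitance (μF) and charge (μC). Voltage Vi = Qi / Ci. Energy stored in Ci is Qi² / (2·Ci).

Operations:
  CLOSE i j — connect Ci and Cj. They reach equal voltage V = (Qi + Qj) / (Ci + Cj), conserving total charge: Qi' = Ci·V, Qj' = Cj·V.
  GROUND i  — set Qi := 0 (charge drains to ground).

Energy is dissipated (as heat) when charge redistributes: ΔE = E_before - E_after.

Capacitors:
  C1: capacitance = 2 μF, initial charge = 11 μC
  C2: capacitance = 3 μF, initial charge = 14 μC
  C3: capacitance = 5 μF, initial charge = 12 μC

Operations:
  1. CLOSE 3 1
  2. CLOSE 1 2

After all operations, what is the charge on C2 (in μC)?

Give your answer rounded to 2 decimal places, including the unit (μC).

Answer: 12.34 μC

Derivation:
Initial: C1(2μF, Q=11μC, V=5.50V), C2(3μF, Q=14μC, V=4.67V), C3(5μF, Q=12μC, V=2.40V)
Op 1: CLOSE 3-1: Q_total=23.00, C_total=7.00, V=3.29; Q3=16.43, Q1=6.57; dissipated=6.864
Op 2: CLOSE 1-2: Q_total=20.57, C_total=5.00, V=4.11; Q1=8.23, Q2=12.34; dissipated=1.144
Final charges: Q1=8.23, Q2=12.34, Q3=16.43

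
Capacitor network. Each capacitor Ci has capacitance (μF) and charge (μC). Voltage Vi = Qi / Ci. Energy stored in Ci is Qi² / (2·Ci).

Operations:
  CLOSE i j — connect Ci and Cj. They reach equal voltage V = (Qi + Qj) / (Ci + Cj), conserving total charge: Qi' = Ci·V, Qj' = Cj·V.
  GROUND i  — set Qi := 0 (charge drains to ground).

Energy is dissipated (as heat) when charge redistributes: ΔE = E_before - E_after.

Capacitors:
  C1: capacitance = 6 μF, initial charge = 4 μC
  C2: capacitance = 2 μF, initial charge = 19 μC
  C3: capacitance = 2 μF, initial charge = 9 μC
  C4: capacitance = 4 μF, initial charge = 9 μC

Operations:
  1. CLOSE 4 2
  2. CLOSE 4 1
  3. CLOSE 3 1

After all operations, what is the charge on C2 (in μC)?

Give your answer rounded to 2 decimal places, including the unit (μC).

Answer: 9.33 μC

Derivation:
Initial: C1(6μF, Q=4μC, V=0.67V), C2(2μF, Q=19μC, V=9.50V), C3(2μF, Q=9μC, V=4.50V), C4(4μF, Q=9μC, V=2.25V)
Op 1: CLOSE 4-2: Q_total=28.00, C_total=6.00, V=4.67; Q4=18.67, Q2=9.33; dissipated=35.042
Op 2: CLOSE 4-1: Q_total=22.67, C_total=10.00, V=2.27; Q4=9.07, Q1=13.60; dissipated=19.200
Op 3: CLOSE 3-1: Q_total=22.60, C_total=8.00, V=2.83; Q3=5.65, Q1=16.95; dissipated=3.741
Final charges: Q1=16.95, Q2=9.33, Q3=5.65, Q4=9.07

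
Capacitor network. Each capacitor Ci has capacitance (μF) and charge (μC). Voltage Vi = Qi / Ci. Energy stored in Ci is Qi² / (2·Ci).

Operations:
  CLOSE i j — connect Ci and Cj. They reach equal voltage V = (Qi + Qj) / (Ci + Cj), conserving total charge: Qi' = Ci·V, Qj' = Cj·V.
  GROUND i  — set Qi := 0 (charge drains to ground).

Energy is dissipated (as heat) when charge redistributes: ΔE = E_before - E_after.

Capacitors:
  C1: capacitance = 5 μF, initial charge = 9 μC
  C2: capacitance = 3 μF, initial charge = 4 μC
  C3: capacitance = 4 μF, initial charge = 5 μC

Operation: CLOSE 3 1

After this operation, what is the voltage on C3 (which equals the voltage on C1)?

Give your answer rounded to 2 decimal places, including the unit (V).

Answer: 1.56 V

Derivation:
Initial: C1(5μF, Q=9μC, V=1.80V), C2(3μF, Q=4μC, V=1.33V), C3(4μF, Q=5μC, V=1.25V)
Op 1: CLOSE 3-1: Q_total=14.00, C_total=9.00, V=1.56; Q3=6.22, Q1=7.78; dissipated=0.336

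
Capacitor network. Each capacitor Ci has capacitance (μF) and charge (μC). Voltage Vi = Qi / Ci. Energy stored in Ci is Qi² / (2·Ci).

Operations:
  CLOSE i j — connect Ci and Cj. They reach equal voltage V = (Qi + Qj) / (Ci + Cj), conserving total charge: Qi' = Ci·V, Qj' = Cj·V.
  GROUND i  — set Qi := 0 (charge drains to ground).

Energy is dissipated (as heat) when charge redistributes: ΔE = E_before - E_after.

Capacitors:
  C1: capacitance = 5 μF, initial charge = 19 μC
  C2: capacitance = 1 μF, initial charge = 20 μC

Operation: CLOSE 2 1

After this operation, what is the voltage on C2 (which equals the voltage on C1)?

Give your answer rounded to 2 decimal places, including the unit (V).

Answer: 6.50 V

Derivation:
Initial: C1(5μF, Q=19μC, V=3.80V), C2(1μF, Q=20μC, V=20.00V)
Op 1: CLOSE 2-1: Q_total=39.00, C_total=6.00, V=6.50; Q2=6.50, Q1=32.50; dissipated=109.350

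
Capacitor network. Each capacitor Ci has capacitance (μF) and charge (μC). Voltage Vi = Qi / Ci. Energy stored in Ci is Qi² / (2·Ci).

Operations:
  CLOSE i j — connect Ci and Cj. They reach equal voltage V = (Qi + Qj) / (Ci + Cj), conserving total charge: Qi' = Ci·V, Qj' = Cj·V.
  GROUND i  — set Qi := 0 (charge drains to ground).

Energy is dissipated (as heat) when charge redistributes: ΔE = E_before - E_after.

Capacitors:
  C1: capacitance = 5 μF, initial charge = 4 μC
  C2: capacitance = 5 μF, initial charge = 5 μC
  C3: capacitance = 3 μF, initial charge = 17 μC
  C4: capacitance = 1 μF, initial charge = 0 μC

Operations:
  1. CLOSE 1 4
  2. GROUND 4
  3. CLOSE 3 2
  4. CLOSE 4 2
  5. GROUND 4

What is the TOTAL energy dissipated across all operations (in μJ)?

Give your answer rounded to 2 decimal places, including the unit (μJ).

Answer: 26.68 μJ

Derivation:
Initial: C1(5μF, Q=4μC, V=0.80V), C2(5μF, Q=5μC, V=1.00V), C3(3μF, Q=17μC, V=5.67V), C4(1μF, Q=0μC, V=0.00V)
Op 1: CLOSE 1-4: Q_total=4.00, C_total=6.00, V=0.67; Q1=3.33, Q4=0.67; dissipated=0.267
Op 2: GROUND 4: Q4=0; energy lost=0.222
Op 3: CLOSE 3-2: Q_total=22.00, C_total=8.00, V=2.75; Q3=8.25, Q2=13.75; dissipated=20.417
Op 4: CLOSE 4-2: Q_total=13.75, C_total=6.00, V=2.29; Q4=2.29, Q2=11.46; dissipated=3.151
Op 5: GROUND 4: Q4=0; energy lost=2.626
Total dissipated: 26.682 μJ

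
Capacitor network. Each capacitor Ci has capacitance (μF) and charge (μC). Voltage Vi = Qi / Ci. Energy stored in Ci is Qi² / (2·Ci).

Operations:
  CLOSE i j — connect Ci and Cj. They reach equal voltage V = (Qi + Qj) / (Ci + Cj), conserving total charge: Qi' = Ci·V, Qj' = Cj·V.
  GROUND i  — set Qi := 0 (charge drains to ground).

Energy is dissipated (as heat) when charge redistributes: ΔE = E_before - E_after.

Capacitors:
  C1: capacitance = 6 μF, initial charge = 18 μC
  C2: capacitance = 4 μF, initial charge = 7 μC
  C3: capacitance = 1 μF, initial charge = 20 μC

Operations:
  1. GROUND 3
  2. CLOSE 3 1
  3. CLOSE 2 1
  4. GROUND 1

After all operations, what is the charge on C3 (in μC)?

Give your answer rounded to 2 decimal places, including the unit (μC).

Initial: C1(6μF, Q=18μC, V=3.00V), C2(4μF, Q=7μC, V=1.75V), C3(1μF, Q=20μC, V=20.00V)
Op 1: GROUND 3: Q3=0; energy lost=200.000
Op 2: CLOSE 3-1: Q_total=18.00, C_total=7.00, V=2.57; Q3=2.57, Q1=15.43; dissipated=3.857
Op 3: CLOSE 2-1: Q_total=22.43, C_total=10.00, V=2.24; Q2=8.97, Q1=13.46; dissipated=0.810
Op 4: GROUND 1: Q1=0; energy lost=15.091
Final charges: Q1=0.00, Q2=8.97, Q3=2.57

Answer: 2.57 μC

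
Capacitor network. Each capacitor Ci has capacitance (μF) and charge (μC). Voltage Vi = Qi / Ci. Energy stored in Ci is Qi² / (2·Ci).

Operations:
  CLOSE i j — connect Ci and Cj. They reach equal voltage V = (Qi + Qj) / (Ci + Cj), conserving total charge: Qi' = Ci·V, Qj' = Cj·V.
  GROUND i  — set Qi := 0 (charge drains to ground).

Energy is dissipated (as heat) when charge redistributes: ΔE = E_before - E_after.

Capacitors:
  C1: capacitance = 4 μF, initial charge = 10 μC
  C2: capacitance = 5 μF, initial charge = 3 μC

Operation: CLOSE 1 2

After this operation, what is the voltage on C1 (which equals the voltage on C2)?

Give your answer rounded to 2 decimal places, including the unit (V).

Answer: 1.44 V

Derivation:
Initial: C1(4μF, Q=10μC, V=2.50V), C2(5μF, Q=3μC, V=0.60V)
Op 1: CLOSE 1-2: Q_total=13.00, C_total=9.00, V=1.44; Q1=5.78, Q2=7.22; dissipated=4.011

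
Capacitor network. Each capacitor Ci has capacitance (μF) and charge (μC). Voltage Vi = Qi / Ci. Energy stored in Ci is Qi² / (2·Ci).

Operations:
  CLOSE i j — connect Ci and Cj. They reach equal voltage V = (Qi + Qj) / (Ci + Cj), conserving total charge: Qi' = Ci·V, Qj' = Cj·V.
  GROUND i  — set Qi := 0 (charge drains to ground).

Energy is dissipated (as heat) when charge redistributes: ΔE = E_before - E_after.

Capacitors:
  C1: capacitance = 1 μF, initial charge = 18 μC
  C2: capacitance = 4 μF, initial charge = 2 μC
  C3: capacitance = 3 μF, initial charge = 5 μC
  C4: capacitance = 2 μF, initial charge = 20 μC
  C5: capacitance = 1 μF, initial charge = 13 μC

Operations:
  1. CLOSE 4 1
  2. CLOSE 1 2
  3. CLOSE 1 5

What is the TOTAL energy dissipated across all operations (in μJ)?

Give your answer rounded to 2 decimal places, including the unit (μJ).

Initial: C1(1μF, Q=18μC, V=18.00V), C2(4μF, Q=2μC, V=0.50V), C3(3μF, Q=5μC, V=1.67V), C4(2μF, Q=20μC, V=10.00V), C5(1μF, Q=13μC, V=13.00V)
Op 1: CLOSE 4-1: Q_total=38.00, C_total=3.00, V=12.67; Q4=25.33, Q1=12.67; dissipated=21.333
Op 2: CLOSE 1-2: Q_total=14.67, C_total=5.00, V=2.93; Q1=2.93, Q2=11.73; dissipated=59.211
Op 3: CLOSE 1-5: Q_total=15.93, C_total=2.00, V=7.97; Q1=7.97, Q5=7.97; dissipated=25.334
Total dissipated: 105.879 μJ

Answer: 105.88 μJ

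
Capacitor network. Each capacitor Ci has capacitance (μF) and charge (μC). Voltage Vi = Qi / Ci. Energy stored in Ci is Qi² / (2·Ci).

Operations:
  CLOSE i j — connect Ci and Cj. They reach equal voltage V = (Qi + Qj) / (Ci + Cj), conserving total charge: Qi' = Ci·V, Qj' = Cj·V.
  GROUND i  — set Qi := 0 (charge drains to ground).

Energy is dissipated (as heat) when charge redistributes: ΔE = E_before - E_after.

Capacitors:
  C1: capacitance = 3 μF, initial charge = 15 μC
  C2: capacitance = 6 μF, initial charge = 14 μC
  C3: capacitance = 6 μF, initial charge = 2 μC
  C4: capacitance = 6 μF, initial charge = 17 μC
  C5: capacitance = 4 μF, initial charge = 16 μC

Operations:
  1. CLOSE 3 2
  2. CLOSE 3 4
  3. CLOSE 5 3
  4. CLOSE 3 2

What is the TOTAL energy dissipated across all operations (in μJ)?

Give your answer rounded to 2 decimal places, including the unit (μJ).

Answer: 17.23 μJ

Derivation:
Initial: C1(3μF, Q=15μC, V=5.00V), C2(6μF, Q=14μC, V=2.33V), C3(6μF, Q=2μC, V=0.33V), C4(6μF, Q=17μC, V=2.83V), C5(4μF, Q=16μC, V=4.00V)
Op 1: CLOSE 3-2: Q_total=16.00, C_total=12.00, V=1.33; Q3=8.00, Q2=8.00; dissipated=6.000
Op 2: CLOSE 3-4: Q_total=25.00, C_total=12.00, V=2.08; Q3=12.50, Q4=12.50; dissipated=3.375
Op 3: CLOSE 5-3: Q_total=28.50, C_total=10.00, V=2.85; Q5=11.40, Q3=17.10; dissipated=4.408
Op 4: CLOSE 3-2: Q_total=25.10, C_total=12.00, V=2.09; Q3=12.55, Q2=12.55; dissipated=3.450
Total dissipated: 17.234 μJ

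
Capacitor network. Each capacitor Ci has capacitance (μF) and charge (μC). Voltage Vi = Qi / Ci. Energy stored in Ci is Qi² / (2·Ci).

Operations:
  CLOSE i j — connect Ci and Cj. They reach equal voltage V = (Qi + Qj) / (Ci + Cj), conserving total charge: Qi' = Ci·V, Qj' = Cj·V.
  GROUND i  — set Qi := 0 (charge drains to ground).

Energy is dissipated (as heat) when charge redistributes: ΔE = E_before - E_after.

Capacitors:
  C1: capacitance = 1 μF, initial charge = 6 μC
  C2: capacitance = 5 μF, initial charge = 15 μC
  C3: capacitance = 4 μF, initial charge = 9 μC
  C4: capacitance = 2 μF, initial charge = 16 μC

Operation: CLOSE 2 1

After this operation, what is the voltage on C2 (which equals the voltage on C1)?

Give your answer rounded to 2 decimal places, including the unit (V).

Initial: C1(1μF, Q=6μC, V=6.00V), C2(5μF, Q=15μC, V=3.00V), C3(4μF, Q=9μC, V=2.25V), C4(2μF, Q=16μC, V=8.00V)
Op 1: CLOSE 2-1: Q_total=21.00, C_total=6.00, V=3.50; Q2=17.50, Q1=3.50; dissipated=3.750

Answer: 3.50 V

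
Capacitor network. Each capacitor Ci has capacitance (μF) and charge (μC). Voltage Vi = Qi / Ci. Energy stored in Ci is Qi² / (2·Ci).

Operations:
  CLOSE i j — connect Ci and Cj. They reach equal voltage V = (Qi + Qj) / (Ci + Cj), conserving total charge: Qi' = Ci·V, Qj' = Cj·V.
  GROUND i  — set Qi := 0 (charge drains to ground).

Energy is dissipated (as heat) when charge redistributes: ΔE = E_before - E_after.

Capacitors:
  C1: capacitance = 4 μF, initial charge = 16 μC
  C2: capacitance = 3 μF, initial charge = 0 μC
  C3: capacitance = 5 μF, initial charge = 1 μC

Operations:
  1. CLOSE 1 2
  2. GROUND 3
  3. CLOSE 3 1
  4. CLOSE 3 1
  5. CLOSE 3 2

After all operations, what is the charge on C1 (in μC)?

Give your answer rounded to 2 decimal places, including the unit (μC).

Initial: C1(4μF, Q=16μC, V=4.00V), C2(3μF, Q=0μC, V=0.00V), C3(5μF, Q=1μC, V=0.20V)
Op 1: CLOSE 1-2: Q_total=16.00, C_total=7.00, V=2.29; Q1=9.14, Q2=6.86; dissipated=13.714
Op 2: GROUND 3: Q3=0; energy lost=0.100
Op 3: CLOSE 3-1: Q_total=9.14, C_total=9.00, V=1.02; Q3=5.08, Q1=4.06; dissipated=5.805
Op 4: CLOSE 3-1: Q_total=9.14, C_total=9.00, V=1.02; Q3=5.08, Q1=4.06; dissipated=0.000
Op 5: CLOSE 3-2: Q_total=11.94, C_total=8.00, V=1.49; Q3=7.46, Q2=4.48; dissipated=1.512
Final charges: Q1=4.06, Q2=4.48, Q3=7.46

Answer: 4.06 μC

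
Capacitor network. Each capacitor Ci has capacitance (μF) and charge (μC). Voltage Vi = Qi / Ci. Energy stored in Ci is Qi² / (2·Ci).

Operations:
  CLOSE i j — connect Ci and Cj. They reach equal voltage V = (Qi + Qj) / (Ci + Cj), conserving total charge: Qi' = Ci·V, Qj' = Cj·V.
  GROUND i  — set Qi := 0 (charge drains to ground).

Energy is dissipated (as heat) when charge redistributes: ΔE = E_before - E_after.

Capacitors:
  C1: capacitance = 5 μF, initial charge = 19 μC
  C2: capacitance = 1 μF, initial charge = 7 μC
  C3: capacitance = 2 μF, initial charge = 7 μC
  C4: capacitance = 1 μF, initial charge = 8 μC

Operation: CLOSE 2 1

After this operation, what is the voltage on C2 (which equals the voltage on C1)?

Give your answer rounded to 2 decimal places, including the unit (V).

Answer: 4.33 V

Derivation:
Initial: C1(5μF, Q=19μC, V=3.80V), C2(1μF, Q=7μC, V=7.00V), C3(2μF, Q=7μC, V=3.50V), C4(1μF, Q=8μC, V=8.00V)
Op 1: CLOSE 2-1: Q_total=26.00, C_total=6.00, V=4.33; Q2=4.33, Q1=21.67; dissipated=4.267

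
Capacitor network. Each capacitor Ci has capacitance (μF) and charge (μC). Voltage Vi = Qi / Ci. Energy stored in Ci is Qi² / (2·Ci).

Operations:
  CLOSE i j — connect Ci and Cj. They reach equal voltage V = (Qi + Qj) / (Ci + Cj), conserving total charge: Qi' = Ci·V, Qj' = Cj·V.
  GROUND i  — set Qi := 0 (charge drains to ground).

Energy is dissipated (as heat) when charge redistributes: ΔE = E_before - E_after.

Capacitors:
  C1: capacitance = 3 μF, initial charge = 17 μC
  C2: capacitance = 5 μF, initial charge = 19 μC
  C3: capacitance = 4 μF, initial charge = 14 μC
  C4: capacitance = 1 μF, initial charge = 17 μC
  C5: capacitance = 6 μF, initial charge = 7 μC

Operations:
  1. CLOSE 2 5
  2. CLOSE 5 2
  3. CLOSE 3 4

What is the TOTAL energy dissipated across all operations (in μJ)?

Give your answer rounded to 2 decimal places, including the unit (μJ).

Initial: C1(3μF, Q=17μC, V=5.67V), C2(5μF, Q=19μC, V=3.80V), C3(4μF, Q=14μC, V=3.50V), C4(1μF, Q=17μC, V=17.00V), C5(6μF, Q=7μC, V=1.17V)
Op 1: CLOSE 2-5: Q_total=26.00, C_total=11.00, V=2.36; Q2=11.82, Q5=14.18; dissipated=9.456
Op 2: CLOSE 5-2: Q_total=26.00, C_total=11.00, V=2.36; Q5=14.18, Q2=11.82; dissipated=0.000
Op 3: CLOSE 3-4: Q_total=31.00, C_total=5.00, V=6.20; Q3=24.80, Q4=6.20; dissipated=72.900
Total dissipated: 82.356 μJ

Answer: 82.36 μJ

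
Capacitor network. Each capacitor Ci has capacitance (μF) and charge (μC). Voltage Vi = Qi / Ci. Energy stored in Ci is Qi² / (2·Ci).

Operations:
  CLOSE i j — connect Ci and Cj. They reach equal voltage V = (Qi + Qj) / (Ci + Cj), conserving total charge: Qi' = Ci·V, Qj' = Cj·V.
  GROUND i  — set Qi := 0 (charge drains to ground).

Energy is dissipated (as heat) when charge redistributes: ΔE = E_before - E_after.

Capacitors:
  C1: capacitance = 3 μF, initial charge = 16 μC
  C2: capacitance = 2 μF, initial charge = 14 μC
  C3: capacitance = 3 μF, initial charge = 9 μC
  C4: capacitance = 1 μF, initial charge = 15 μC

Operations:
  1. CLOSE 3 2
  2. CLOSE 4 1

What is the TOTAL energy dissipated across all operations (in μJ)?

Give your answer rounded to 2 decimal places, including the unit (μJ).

Answer: 44.64 μJ

Derivation:
Initial: C1(3μF, Q=16μC, V=5.33V), C2(2μF, Q=14μC, V=7.00V), C3(3μF, Q=9μC, V=3.00V), C4(1μF, Q=15μC, V=15.00V)
Op 1: CLOSE 3-2: Q_total=23.00, C_total=5.00, V=4.60; Q3=13.80, Q2=9.20; dissipated=9.600
Op 2: CLOSE 4-1: Q_total=31.00, C_total=4.00, V=7.75; Q4=7.75, Q1=23.25; dissipated=35.042
Total dissipated: 44.642 μJ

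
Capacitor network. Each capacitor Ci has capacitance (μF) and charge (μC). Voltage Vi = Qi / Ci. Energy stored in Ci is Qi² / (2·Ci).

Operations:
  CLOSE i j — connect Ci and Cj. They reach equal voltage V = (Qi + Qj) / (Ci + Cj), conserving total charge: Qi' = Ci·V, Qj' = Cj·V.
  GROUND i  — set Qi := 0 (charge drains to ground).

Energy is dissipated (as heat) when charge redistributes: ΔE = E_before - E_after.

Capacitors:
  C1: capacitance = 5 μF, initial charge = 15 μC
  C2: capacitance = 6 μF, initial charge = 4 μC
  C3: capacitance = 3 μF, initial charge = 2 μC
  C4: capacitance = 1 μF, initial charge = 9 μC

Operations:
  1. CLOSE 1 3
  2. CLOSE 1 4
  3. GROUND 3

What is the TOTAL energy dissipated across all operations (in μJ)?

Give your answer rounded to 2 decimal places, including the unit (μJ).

Answer: 31.57 μJ

Derivation:
Initial: C1(5μF, Q=15μC, V=3.00V), C2(6μF, Q=4μC, V=0.67V), C3(3μF, Q=2μC, V=0.67V), C4(1μF, Q=9μC, V=9.00V)
Op 1: CLOSE 1-3: Q_total=17.00, C_total=8.00, V=2.12; Q1=10.62, Q3=6.38; dissipated=5.104
Op 2: CLOSE 1-4: Q_total=19.62, C_total=6.00, V=3.27; Q1=16.35, Q4=3.27; dissipated=19.694
Op 3: GROUND 3: Q3=0; energy lost=6.773
Total dissipated: 31.572 μJ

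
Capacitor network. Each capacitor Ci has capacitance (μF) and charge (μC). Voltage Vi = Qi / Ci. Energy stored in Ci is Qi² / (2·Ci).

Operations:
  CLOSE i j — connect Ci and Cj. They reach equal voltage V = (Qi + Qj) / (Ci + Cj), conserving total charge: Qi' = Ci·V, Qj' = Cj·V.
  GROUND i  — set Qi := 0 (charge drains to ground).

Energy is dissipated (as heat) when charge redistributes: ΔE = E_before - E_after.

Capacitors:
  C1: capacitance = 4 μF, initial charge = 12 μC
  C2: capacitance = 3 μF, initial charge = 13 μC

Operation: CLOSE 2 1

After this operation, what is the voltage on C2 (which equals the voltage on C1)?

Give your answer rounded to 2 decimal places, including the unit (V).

Answer: 3.57 V

Derivation:
Initial: C1(4μF, Q=12μC, V=3.00V), C2(3μF, Q=13μC, V=4.33V)
Op 1: CLOSE 2-1: Q_total=25.00, C_total=7.00, V=3.57; Q2=10.71, Q1=14.29; dissipated=1.524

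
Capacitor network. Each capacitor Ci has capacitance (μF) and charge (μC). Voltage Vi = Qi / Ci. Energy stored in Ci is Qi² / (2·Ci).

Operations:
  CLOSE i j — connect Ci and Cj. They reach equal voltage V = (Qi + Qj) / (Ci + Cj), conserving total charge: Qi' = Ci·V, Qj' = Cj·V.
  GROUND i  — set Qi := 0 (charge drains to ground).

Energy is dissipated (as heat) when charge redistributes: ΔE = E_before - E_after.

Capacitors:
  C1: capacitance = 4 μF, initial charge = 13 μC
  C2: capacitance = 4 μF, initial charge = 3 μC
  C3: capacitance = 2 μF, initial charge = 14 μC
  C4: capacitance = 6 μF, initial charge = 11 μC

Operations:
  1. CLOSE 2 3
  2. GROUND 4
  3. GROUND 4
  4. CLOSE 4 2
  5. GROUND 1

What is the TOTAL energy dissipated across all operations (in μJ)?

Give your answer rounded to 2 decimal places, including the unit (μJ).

Initial: C1(4μF, Q=13μC, V=3.25V), C2(4μF, Q=3μC, V=0.75V), C3(2μF, Q=14μC, V=7.00V), C4(6μF, Q=11μC, V=1.83V)
Op 1: CLOSE 2-3: Q_total=17.00, C_total=6.00, V=2.83; Q2=11.33, Q3=5.67; dissipated=26.042
Op 2: GROUND 4: Q4=0; energy lost=10.083
Op 3: GROUND 4: Q4=0; energy lost=0.000
Op 4: CLOSE 4-2: Q_total=11.33, C_total=10.00, V=1.13; Q4=6.80, Q2=4.53; dissipated=9.633
Op 5: GROUND 1: Q1=0; energy lost=21.125
Total dissipated: 66.883 μJ

Answer: 66.88 μJ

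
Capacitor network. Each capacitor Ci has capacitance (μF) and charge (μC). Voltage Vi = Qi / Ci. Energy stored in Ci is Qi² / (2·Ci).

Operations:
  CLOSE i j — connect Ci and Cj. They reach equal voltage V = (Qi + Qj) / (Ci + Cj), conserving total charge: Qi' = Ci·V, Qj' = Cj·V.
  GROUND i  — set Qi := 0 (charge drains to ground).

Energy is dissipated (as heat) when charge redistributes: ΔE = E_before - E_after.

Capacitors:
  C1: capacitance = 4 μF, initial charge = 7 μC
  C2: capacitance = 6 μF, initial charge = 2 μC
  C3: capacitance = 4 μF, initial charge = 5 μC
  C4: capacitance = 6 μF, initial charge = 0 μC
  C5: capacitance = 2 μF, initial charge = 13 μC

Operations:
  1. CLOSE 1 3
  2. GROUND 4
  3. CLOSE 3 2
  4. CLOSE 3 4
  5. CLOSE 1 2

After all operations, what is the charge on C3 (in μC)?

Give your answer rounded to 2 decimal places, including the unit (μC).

Answer: 1.28 μC

Derivation:
Initial: C1(4μF, Q=7μC, V=1.75V), C2(6μF, Q=2μC, V=0.33V), C3(4μF, Q=5μC, V=1.25V), C4(6μF, Q=0μC, V=0.00V), C5(2μF, Q=13μC, V=6.50V)
Op 1: CLOSE 1-3: Q_total=12.00, C_total=8.00, V=1.50; Q1=6.00, Q3=6.00; dissipated=0.250
Op 2: GROUND 4: Q4=0; energy lost=0.000
Op 3: CLOSE 3-2: Q_total=8.00, C_total=10.00, V=0.80; Q3=3.20, Q2=4.80; dissipated=1.633
Op 4: CLOSE 3-4: Q_total=3.20, C_total=10.00, V=0.32; Q3=1.28, Q4=1.92; dissipated=0.768
Op 5: CLOSE 1-2: Q_total=10.80, C_total=10.00, V=1.08; Q1=4.32, Q2=6.48; dissipated=0.588
Final charges: Q1=4.32, Q2=6.48, Q3=1.28, Q4=1.92, Q5=13.00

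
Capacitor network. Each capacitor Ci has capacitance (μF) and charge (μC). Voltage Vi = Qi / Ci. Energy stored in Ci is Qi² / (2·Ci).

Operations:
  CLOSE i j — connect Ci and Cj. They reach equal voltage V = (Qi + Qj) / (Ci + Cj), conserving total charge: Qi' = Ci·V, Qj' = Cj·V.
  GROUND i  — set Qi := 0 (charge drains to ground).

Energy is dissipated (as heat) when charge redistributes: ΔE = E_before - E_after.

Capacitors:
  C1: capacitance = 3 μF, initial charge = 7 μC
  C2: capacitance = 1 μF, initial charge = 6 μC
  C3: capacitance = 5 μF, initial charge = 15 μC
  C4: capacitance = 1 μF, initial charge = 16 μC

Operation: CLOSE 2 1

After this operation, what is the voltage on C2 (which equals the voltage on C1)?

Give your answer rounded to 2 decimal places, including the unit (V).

Answer: 3.25 V

Derivation:
Initial: C1(3μF, Q=7μC, V=2.33V), C2(1μF, Q=6μC, V=6.00V), C3(5μF, Q=15μC, V=3.00V), C4(1μF, Q=16μC, V=16.00V)
Op 1: CLOSE 2-1: Q_total=13.00, C_total=4.00, V=3.25; Q2=3.25, Q1=9.75; dissipated=5.042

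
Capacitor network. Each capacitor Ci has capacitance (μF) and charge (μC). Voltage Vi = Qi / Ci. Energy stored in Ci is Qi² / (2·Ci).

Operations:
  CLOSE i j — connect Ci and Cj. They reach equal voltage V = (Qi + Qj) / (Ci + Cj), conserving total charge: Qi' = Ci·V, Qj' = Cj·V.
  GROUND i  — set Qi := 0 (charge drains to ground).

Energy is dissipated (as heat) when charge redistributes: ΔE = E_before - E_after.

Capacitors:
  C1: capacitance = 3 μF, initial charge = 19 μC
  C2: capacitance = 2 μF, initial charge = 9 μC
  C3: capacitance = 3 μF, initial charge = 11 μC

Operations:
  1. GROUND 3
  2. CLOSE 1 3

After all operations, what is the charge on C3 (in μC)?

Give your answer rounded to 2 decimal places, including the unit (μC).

Initial: C1(3μF, Q=19μC, V=6.33V), C2(2μF, Q=9μC, V=4.50V), C3(3μF, Q=11μC, V=3.67V)
Op 1: GROUND 3: Q3=0; energy lost=20.167
Op 2: CLOSE 1-3: Q_total=19.00, C_total=6.00, V=3.17; Q1=9.50, Q3=9.50; dissipated=30.083
Final charges: Q1=9.50, Q2=9.00, Q3=9.50

Answer: 9.50 μC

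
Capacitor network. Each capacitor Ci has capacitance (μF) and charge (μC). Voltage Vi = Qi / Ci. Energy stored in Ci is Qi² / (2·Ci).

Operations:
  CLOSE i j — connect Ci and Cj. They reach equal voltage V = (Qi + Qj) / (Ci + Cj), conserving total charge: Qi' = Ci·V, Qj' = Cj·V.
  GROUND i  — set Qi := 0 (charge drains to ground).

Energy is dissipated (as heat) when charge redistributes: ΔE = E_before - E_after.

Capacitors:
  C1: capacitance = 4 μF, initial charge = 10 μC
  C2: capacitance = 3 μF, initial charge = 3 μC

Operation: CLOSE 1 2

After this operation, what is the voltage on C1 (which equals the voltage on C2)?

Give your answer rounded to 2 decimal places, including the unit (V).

Answer: 1.86 V

Derivation:
Initial: C1(4μF, Q=10μC, V=2.50V), C2(3μF, Q=3μC, V=1.00V)
Op 1: CLOSE 1-2: Q_total=13.00, C_total=7.00, V=1.86; Q1=7.43, Q2=5.57; dissipated=1.929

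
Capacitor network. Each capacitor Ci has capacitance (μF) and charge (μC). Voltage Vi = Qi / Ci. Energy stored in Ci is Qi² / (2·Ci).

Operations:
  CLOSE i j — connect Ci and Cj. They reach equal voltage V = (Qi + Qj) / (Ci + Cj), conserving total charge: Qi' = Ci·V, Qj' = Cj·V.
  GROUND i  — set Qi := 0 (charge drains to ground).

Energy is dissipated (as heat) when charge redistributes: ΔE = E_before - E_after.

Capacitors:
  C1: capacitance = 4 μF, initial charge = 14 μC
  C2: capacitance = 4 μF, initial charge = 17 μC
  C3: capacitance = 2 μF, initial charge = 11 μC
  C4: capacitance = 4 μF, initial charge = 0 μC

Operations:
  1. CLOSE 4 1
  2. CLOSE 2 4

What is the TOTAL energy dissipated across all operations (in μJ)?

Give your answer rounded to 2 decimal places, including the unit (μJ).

Initial: C1(4μF, Q=14μC, V=3.50V), C2(4μF, Q=17μC, V=4.25V), C3(2μF, Q=11μC, V=5.50V), C4(4μF, Q=0μC, V=0.00V)
Op 1: CLOSE 4-1: Q_total=14.00, C_total=8.00, V=1.75; Q4=7.00, Q1=7.00; dissipated=12.250
Op 2: CLOSE 2-4: Q_total=24.00, C_total=8.00, V=3.00; Q2=12.00, Q4=12.00; dissipated=6.250
Total dissipated: 18.500 μJ

Answer: 18.50 μJ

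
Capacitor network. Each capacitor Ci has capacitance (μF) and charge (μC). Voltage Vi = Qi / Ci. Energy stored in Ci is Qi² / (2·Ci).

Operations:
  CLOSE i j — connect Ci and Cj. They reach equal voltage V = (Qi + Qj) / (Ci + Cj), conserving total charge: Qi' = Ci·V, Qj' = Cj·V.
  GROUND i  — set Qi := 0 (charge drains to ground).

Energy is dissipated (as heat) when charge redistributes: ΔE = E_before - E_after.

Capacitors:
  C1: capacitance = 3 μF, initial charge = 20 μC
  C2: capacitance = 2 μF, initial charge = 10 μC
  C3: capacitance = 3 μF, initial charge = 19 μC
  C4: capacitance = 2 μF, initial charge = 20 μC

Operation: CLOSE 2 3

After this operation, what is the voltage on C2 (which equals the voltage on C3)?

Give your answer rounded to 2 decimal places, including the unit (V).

Initial: C1(3μF, Q=20μC, V=6.67V), C2(2μF, Q=10μC, V=5.00V), C3(3μF, Q=19μC, V=6.33V), C4(2μF, Q=20μC, V=10.00V)
Op 1: CLOSE 2-3: Q_total=29.00, C_total=5.00, V=5.80; Q2=11.60, Q3=17.40; dissipated=1.067

Answer: 5.80 V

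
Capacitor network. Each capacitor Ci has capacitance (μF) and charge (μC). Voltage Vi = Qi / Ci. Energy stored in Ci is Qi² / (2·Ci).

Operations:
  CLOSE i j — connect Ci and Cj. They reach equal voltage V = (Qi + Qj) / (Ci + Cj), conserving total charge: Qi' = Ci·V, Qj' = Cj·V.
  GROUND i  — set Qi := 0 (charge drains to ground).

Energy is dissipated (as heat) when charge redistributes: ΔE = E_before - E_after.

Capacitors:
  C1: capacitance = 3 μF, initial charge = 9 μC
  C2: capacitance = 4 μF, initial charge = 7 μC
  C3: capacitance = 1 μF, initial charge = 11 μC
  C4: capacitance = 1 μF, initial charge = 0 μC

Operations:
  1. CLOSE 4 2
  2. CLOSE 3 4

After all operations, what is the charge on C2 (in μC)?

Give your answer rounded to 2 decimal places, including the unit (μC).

Initial: C1(3μF, Q=9μC, V=3.00V), C2(4μF, Q=7μC, V=1.75V), C3(1μF, Q=11μC, V=11.00V), C4(1μF, Q=0μC, V=0.00V)
Op 1: CLOSE 4-2: Q_total=7.00, C_total=5.00, V=1.40; Q4=1.40, Q2=5.60; dissipated=1.225
Op 2: CLOSE 3-4: Q_total=12.40, C_total=2.00, V=6.20; Q3=6.20, Q4=6.20; dissipated=23.040
Final charges: Q1=9.00, Q2=5.60, Q3=6.20, Q4=6.20

Answer: 5.60 μC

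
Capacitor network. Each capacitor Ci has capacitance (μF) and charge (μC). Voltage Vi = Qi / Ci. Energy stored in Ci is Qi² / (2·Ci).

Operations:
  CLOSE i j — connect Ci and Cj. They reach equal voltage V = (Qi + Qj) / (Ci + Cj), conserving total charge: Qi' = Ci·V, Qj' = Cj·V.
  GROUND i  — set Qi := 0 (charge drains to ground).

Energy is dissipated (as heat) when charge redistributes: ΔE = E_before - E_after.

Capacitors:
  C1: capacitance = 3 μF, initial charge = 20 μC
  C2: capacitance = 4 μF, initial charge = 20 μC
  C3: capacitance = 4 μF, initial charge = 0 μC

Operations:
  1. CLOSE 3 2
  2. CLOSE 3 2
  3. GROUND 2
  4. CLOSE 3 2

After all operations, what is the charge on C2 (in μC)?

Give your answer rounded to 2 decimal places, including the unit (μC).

Initial: C1(3μF, Q=20μC, V=6.67V), C2(4μF, Q=20μC, V=5.00V), C3(4μF, Q=0μC, V=0.00V)
Op 1: CLOSE 3-2: Q_total=20.00, C_total=8.00, V=2.50; Q3=10.00, Q2=10.00; dissipated=25.000
Op 2: CLOSE 3-2: Q_total=20.00, C_total=8.00, V=2.50; Q3=10.00, Q2=10.00; dissipated=0.000
Op 3: GROUND 2: Q2=0; energy lost=12.500
Op 4: CLOSE 3-2: Q_total=10.00, C_total=8.00, V=1.25; Q3=5.00, Q2=5.00; dissipated=6.250
Final charges: Q1=20.00, Q2=5.00, Q3=5.00

Answer: 5.00 μC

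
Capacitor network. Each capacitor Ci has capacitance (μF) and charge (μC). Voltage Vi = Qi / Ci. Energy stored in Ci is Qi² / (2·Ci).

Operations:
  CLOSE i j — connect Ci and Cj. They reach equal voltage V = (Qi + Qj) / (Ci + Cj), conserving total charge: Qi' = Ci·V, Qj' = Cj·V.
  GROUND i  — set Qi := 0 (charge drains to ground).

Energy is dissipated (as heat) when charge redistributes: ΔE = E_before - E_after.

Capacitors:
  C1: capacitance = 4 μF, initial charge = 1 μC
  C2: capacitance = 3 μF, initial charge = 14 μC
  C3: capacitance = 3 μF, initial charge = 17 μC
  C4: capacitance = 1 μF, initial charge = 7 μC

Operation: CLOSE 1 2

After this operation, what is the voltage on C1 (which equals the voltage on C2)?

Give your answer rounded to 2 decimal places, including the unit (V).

Answer: 2.14 V

Derivation:
Initial: C1(4μF, Q=1μC, V=0.25V), C2(3μF, Q=14μC, V=4.67V), C3(3μF, Q=17μC, V=5.67V), C4(1μF, Q=7μC, V=7.00V)
Op 1: CLOSE 1-2: Q_total=15.00, C_total=7.00, V=2.14; Q1=8.57, Q2=6.43; dissipated=16.720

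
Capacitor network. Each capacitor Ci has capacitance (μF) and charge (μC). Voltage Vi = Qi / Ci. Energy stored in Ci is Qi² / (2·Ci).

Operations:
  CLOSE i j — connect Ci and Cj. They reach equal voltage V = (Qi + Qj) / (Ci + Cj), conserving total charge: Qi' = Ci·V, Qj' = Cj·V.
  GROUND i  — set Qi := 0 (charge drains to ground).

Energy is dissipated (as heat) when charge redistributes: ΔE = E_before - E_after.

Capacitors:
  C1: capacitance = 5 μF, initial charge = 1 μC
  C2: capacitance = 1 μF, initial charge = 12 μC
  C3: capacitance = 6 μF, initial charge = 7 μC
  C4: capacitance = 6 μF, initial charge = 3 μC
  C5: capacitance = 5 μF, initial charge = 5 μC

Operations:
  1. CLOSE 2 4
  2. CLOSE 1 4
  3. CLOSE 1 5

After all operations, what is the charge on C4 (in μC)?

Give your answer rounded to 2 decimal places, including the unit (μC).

Answer: 7.56 μC

Derivation:
Initial: C1(5μF, Q=1μC, V=0.20V), C2(1μF, Q=12μC, V=12.00V), C3(6μF, Q=7μC, V=1.17V), C4(6μF, Q=3μC, V=0.50V), C5(5μF, Q=5μC, V=1.00V)
Op 1: CLOSE 2-4: Q_total=15.00, C_total=7.00, V=2.14; Q2=2.14, Q4=12.86; dissipated=56.679
Op 2: CLOSE 1-4: Q_total=13.86, C_total=11.00, V=1.26; Q1=6.30, Q4=7.56; dissipated=5.147
Op 3: CLOSE 1-5: Q_total=11.30, C_total=10.00, V=1.13; Q1=5.65, Q5=5.65; dissipated=0.084
Final charges: Q1=5.65, Q2=2.14, Q3=7.00, Q4=7.56, Q5=5.65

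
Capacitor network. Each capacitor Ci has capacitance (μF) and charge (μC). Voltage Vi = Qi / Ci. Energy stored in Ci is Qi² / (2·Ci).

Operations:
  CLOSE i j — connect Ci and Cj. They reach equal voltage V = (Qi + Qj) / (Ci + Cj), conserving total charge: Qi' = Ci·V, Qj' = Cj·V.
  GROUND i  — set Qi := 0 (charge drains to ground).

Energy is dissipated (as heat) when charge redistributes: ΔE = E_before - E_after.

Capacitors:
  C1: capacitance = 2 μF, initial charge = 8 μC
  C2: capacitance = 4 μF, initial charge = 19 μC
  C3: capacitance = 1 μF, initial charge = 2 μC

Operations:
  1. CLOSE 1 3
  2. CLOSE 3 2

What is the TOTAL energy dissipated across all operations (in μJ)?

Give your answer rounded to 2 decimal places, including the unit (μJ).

Answer: 2.14 μJ

Derivation:
Initial: C1(2μF, Q=8μC, V=4.00V), C2(4μF, Q=19μC, V=4.75V), C3(1μF, Q=2μC, V=2.00V)
Op 1: CLOSE 1-3: Q_total=10.00, C_total=3.00, V=3.33; Q1=6.67, Q3=3.33; dissipated=1.333
Op 2: CLOSE 3-2: Q_total=22.33, C_total=5.00, V=4.47; Q3=4.47, Q2=17.87; dissipated=0.803
Total dissipated: 2.136 μJ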